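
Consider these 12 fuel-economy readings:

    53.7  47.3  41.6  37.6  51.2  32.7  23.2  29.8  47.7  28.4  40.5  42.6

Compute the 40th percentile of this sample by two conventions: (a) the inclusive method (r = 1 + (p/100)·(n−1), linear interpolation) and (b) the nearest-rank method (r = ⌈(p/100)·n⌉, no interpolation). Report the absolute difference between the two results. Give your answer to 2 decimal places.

1.16

Sorted: 23.2, 28.4, 29.8, 32.7, 37.6, 40.5, 41.6, 42.6, 47.3, 47.7, 51.2, 53.7.
n = 12.
(a) r = 5.4; between ranks 5 (37.6) and 6 (40.5): 38.76.
(b) the nearest-rank method: rank 5 → 37.6.
|38.76 − 37.6| = 1.16.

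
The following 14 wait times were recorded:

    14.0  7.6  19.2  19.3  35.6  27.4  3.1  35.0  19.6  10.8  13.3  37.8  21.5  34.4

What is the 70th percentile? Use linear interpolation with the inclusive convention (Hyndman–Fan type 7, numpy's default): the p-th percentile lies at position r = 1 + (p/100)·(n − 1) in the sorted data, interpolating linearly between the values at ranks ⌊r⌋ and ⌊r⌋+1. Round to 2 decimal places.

28.10

Sorted: 3.1, 7.6, 10.8, 13.3, 14.0, 19.2, 19.3, 19.6, 21.5, 27.4, 34.4, 35.0, 35.6, 37.8.
n = 14.
r = 1 + (70/100)·(14 − 1) = 1 + 9.1 = 10.1.
Rank 10 is 27.4 and rank 11 is 34.4.
Interpolate: 27.4 + 0.1·(34.4 − 27.4) = 27.4 + 0.1·7 = 28.1.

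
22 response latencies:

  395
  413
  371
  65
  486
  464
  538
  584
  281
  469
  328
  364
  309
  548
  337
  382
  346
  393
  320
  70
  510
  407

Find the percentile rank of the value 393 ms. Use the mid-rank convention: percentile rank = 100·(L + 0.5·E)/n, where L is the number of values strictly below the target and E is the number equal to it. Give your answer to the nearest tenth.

Sorted: 65, 70, 281, 309, 320, 328, 337, 346, 364, 371, 382, 393, 395, 407, 413, 464, 469, 486, 510, 538, 548, 584.
Count below 393: L = 11; count equal: E = 1; n = 22.
Percentile rank = 100·(11 + 0.5·1)/22 = 100·11.5/22 = 52.27.

52.3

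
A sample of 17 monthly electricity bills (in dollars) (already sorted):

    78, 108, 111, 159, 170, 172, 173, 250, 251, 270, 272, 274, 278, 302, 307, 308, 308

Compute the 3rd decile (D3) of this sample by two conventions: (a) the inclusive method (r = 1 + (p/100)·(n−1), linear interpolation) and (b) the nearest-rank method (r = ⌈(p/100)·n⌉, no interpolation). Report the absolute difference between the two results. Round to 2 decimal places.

n = 17.
(a) r = 5.8; between ranks 5 (170) and 6 (172): 171.6.
(b) the nearest-rank method: rank 6 → 172.
|171.6 − 172| = 0.4.

0.40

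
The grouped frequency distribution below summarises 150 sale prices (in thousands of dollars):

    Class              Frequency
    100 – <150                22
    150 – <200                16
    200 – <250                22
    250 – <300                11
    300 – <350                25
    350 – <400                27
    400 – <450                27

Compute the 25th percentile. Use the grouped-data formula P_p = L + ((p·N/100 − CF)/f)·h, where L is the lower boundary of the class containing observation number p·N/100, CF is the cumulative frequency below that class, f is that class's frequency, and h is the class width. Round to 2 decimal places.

N = 150; target position k = 25/100 · 150 = 37.5.
Cumulative frequencies: 22, 38, 60, 71, 96, 123, 150.
Observation 37.5 falls in the class 150 – <200.
L = 150, CF = 22, f = 16, h = 50.
P25 = 150 + ((37.5 − 22)/16)·50 = 150 + 48.4375 = 198.438.

198.44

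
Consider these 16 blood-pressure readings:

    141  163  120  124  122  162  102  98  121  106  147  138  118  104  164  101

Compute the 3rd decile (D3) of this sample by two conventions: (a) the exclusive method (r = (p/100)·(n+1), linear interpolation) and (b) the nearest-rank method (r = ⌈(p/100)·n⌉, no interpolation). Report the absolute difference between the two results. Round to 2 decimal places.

1.20

Sorted: 98, 101, 102, 104, 106, 118, 120, 121, 122, 124, 138, 141, 147, 162, 163, 164.
n = 16.
(a) r = 5.1; between ranks 5 (106) and 6 (118): 107.2.
(b) the nearest-rank method: rank 5 → 106.
|107.2 − 106| = 1.2.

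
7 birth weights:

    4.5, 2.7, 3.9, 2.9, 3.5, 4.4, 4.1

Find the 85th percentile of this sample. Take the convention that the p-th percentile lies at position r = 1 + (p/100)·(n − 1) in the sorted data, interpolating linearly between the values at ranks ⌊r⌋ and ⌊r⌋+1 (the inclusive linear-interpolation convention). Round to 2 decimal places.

Sorted: 2.7, 2.9, 3.5, 3.9, 4.1, 4.4, 4.5.
n = 7.
r = 1 + (85/100)·(7 − 1) = 1 + 5.1 = 6.1.
Rank 6 is 4.4 and rank 7 is 4.5.
Interpolate: 4.4 + 0.1·(4.5 − 4.4) = 4.4 + 0.1·0.1 = 4.41.

4.41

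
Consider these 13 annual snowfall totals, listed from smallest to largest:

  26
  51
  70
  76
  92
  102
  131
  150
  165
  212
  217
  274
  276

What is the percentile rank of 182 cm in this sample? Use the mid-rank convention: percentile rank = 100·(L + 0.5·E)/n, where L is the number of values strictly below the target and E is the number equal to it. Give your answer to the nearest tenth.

69.2

Count below 182: L = 9; count equal: E = 0; n = 13.
Percentile rank = 100·(9 + 0.5·0)/13 = 100·9/13 = 69.23.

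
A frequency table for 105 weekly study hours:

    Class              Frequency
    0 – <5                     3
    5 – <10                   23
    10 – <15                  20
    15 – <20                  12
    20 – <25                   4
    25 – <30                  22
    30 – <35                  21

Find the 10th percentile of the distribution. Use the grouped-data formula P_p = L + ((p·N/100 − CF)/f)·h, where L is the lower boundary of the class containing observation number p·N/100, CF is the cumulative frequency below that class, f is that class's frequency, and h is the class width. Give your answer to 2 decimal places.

6.63

N = 105; target position k = 10/100 · 105 = 10.5.
Cumulative frequencies: 3, 26, 46, 58, 62, 84, 105.
Observation 10.5 falls in the class 5 – <10.
L = 5, CF = 3, f = 23, h = 5.
P10 = 5 + ((10.5 − 3)/23)·5 = 5 + 1.63043 = 6.63043.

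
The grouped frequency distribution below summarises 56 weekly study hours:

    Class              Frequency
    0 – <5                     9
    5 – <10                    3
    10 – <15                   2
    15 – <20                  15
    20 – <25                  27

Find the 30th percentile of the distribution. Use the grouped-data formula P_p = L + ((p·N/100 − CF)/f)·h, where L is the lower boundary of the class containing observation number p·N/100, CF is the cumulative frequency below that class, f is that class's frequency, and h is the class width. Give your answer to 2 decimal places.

N = 56; target position k = 30/100 · 56 = 16.8.
Cumulative frequencies: 9, 12, 14, 29, 56.
Observation 16.8 falls in the class 15 – <20.
L = 15, CF = 14, f = 15, h = 5.
P30 = 15 + ((16.8 − 14)/15)·5 = 15 + 0.933333 = 15.9333.

15.93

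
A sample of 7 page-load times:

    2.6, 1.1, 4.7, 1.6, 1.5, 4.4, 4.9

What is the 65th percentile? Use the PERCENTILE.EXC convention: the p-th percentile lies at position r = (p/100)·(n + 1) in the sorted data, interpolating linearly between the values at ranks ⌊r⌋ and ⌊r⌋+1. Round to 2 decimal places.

4.46

Sorted: 1.1, 1.5, 1.6, 2.6, 4.4, 4.7, 4.9.
n = 7.
r = (65/100)·(7 + 1) = 5.2.
Rank 5 is 4.4 and rank 6 is 4.7.
Interpolate: 4.4 + 0.2·(4.7 − 4.4) = 4.4 + 0.2·0.3 = 4.46.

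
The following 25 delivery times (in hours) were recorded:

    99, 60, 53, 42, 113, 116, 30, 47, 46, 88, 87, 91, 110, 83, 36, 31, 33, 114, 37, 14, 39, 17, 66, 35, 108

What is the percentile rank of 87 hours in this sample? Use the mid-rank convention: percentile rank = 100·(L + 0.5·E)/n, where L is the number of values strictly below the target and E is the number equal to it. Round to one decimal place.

66.0

Sorted: 14, 17, 30, 31, 33, 35, 36, 37, 39, 42, 46, 47, 53, 60, 66, 83, 87, 88, 91, 99, 108, 110, 113, 114, 116.
Count below 87: L = 16; count equal: E = 1; n = 25.
Percentile rank = 100·(16 + 0.5·1)/25 = 100·16.5/25 = 66.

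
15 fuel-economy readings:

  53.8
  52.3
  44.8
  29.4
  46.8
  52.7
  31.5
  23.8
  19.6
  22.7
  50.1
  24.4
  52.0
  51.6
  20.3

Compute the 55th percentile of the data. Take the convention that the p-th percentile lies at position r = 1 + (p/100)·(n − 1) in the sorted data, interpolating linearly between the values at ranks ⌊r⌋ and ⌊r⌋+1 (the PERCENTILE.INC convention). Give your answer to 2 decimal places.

Sorted: 19.6, 20.3, 22.7, 23.8, 24.4, 29.4, 31.5, 44.8, 46.8, 50.1, 51.6, 52.0, 52.3, 52.7, 53.8.
n = 15.
r = 1 + (55/100)·(15 − 1) = 1 + 7.7 = 8.7.
Rank 8 is 44.8 and rank 9 is 46.8.
Interpolate: 44.8 + 0.7·(46.8 − 44.8) = 44.8 + 0.7·2 = 46.2.

46.20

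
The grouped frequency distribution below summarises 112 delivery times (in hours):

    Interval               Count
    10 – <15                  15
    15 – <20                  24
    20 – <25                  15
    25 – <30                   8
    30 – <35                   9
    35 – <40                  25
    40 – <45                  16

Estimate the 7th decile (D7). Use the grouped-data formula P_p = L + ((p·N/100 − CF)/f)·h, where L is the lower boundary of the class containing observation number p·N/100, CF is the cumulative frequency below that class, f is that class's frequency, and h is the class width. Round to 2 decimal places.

N = 112; target position k = 70/100 · 112 = 78.4.
Cumulative frequencies: 15, 39, 54, 62, 71, 96, 112.
Observation 78.4 falls in the class 35 – <40.
L = 35, CF = 71, f = 25, h = 5.
P70 = 35 + ((78.4 − 71)/25)·5 = 35 + 1.48 = 36.48.

36.48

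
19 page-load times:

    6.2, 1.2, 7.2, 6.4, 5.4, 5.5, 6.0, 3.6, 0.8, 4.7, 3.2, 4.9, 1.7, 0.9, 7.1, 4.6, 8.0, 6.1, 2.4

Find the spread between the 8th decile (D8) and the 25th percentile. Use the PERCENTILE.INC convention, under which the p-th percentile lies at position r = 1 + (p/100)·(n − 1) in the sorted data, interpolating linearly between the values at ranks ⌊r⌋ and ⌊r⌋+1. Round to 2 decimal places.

3.48

Sorted: 0.8, 0.9, 1.2, 1.7, 2.4, 3.2, 3.6, 4.6, 4.7, 4.9, 5.4, 5.5, 6.0, 6.1, 6.2, 6.4, 7.1, 7.2, 8.0.
n = 19.
P25: r = 5.5; ranks 5–6 are 2.4, 3.2; interpolating gives 2.8.
P80: r = 15.4; ranks 15–16 are 6.2, 6.4; interpolating gives 6.28.
Difference: 6.28 − 2.8 = 3.48.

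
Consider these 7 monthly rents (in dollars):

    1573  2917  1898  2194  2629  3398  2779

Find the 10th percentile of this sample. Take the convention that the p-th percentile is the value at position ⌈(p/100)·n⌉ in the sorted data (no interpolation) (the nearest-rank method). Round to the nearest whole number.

1573

Sorted: 1573, 1898, 2194, 2629, 2779, 2917, 3398.
n = 7.
Position = ⌈10/100 · 7⌉ = ⌈0.7⌉ = 1.
The value at rank 1 is 1573.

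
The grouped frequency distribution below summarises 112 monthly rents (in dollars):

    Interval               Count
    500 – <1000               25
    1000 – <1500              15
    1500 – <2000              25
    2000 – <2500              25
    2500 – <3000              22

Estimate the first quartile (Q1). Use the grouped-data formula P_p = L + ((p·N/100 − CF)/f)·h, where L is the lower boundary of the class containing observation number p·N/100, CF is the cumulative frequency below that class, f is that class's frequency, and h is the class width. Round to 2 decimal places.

1100.00

N = 112; target position k = 25/100 · 112 = 28.
Cumulative frequencies: 25, 40, 65, 90, 112.
Observation 28 falls in the class 1000 – <1500.
L = 1000, CF = 25, f = 15, h = 500.
P25 = 1000 + ((28 − 25)/15)·500 = 1000 + 100 = 1100.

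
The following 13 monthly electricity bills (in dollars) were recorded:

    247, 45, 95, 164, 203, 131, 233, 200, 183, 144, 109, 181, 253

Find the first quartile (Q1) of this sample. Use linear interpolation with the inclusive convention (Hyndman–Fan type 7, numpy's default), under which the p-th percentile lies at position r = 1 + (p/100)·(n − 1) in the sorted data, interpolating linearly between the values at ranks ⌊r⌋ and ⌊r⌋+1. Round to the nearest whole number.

Sorted: 45, 95, 109, 131, 144, 164, 181, 183, 200, 203, 233, 247, 253.
n = 13.
r = 1 + (25/100)·(13 − 1) = 1 + 3 = 4.
r is an integer, so P25 is the value at rank 4: 131.

131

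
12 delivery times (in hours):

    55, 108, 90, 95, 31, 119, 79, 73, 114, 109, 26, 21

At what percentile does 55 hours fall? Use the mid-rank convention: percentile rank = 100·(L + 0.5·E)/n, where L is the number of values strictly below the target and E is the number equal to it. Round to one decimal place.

29.2

Sorted: 21, 26, 31, 55, 73, 79, 90, 95, 108, 109, 114, 119.
Count below 55: L = 3; count equal: E = 1; n = 12.
Percentile rank = 100·(3 + 0.5·1)/12 = 100·3.5/12 = 29.17.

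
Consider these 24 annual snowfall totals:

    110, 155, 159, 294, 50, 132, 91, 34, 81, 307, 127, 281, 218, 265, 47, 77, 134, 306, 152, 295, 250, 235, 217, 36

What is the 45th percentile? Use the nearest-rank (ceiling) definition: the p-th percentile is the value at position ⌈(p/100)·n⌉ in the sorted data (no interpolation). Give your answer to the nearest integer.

Sorted: 34, 36, 47, 50, 77, 81, 91, 110, 127, 132, 134, 152, 155, 159, 217, 218, 235, 250, 265, 281, 294, 295, 306, 307.
n = 24.
Position = ⌈45/100 · 24⌉ = ⌈10.8⌉ = 11.
The value at rank 11 is 134.

134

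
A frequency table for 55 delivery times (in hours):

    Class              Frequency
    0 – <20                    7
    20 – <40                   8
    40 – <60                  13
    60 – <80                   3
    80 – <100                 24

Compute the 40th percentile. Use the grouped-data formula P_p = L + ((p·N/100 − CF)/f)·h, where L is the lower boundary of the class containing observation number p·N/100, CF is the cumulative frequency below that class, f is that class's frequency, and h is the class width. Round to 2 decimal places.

50.77

N = 55; target position k = 40/100 · 55 = 22.
Cumulative frequencies: 7, 15, 28, 31, 55.
Observation 22 falls in the class 40 – <60.
L = 40, CF = 15, f = 13, h = 20.
P40 = 40 + ((22 − 15)/13)·20 = 40 + 10.7692 = 50.7692.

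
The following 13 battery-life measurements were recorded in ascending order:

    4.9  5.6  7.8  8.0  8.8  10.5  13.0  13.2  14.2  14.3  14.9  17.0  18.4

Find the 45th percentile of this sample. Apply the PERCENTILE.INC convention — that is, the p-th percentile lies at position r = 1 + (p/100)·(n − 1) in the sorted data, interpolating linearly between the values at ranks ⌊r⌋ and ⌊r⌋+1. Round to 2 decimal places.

11.50

n = 13.
r = 1 + (45/100)·(13 − 1) = 1 + 5.4 = 6.4.
Rank 6 is 10.5 and rank 7 is 13.0.
Interpolate: 10.5 + 0.4·(13.0 − 10.5) = 10.5 + 0.4·2.5 = 11.5.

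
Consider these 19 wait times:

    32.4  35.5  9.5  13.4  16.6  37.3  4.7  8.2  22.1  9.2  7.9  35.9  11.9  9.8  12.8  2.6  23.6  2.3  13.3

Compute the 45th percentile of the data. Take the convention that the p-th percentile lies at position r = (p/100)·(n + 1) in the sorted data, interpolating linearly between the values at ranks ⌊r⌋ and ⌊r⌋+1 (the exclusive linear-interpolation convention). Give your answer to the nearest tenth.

Sorted: 2.3, 2.6, 4.7, 7.9, 8.2, 9.2, 9.5, 9.8, 11.9, 12.8, 13.3, 13.4, 16.6, 22.1, 23.6, 32.4, 35.5, 35.9, 37.3.
n = 19.
r = (45/100)·(19 + 1) = 9.
r is an integer, so P45 is the value at rank 9: 11.9.

11.9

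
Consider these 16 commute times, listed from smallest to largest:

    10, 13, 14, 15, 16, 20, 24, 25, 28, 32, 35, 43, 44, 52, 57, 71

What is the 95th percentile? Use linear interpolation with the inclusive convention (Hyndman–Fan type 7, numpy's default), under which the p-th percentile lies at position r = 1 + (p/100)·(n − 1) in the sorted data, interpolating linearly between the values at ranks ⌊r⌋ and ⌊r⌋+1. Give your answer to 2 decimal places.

n = 16.
r = 1 + (95/100)·(16 − 1) = 1 + 14.25 = 15.25.
Rank 15 is 57 and rank 16 is 71.
Interpolate: 57 + 0.25·(71 − 57) = 57 + 0.25·14 = 60.5.

60.50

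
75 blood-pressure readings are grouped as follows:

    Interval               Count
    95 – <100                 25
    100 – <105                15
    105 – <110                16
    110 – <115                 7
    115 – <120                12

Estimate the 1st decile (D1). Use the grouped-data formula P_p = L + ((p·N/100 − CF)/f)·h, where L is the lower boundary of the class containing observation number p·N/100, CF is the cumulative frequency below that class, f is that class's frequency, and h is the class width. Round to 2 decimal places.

96.50

N = 75; target position k = 10/100 · 75 = 7.5.
Cumulative frequencies: 25, 40, 56, 63, 75.
Observation 7.5 falls in the class 95 – <100.
L = 95, CF = 0, f = 25, h = 5.
P10 = 95 + ((7.5 − 0)/25)·5 = 95 + 1.5 = 96.5.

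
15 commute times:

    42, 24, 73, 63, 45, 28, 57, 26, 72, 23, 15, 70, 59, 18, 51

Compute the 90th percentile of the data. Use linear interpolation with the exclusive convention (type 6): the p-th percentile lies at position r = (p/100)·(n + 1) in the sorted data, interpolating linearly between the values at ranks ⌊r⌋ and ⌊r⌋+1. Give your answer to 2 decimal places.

Sorted: 15, 18, 23, 24, 26, 28, 42, 45, 51, 57, 59, 63, 70, 72, 73.
n = 15.
r = (90/100)·(15 + 1) = 14.4.
Rank 14 is 72 and rank 15 is 73.
Interpolate: 72 + 0.4·(73 − 72) = 72 + 0.4·1 = 72.4.

72.40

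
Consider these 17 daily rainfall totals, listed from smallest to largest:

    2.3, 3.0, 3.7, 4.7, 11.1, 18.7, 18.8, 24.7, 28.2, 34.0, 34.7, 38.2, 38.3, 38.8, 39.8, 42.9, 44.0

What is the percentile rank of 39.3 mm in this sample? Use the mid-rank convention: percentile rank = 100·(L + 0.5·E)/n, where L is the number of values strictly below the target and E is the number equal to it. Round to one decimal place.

Count below 39.3: L = 14; count equal: E = 0; n = 17.
Percentile rank = 100·(14 + 0.5·0)/17 = 100·14/17 = 82.35.

82.4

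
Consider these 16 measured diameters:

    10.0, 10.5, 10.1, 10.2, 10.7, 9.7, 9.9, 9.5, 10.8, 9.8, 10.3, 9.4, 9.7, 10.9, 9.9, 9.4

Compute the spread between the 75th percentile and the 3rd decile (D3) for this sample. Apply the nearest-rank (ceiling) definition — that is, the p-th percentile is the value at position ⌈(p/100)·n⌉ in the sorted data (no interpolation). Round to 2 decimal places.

Sorted: 9.4, 9.4, 9.5, 9.7, 9.7, 9.8, 9.9, 9.9, 10.0, 10.1, 10.2, 10.3, 10.5, 10.7, 10.8, 10.9.
n = 16.
P30: rank ⌈30/100·16⌉ = 5 → 9.7.
P75: rank ⌈75/100·16⌉ = 12 → 10.3.
Difference: 10.3 − 9.7 = 0.6.

0.60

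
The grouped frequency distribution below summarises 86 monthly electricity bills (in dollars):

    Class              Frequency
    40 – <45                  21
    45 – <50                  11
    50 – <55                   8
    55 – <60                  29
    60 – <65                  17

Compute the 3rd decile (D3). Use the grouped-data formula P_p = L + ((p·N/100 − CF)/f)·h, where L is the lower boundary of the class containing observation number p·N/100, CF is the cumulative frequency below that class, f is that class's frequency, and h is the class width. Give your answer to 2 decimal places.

47.18

N = 86; target position k = 30/100 · 86 = 25.8.
Cumulative frequencies: 21, 32, 40, 69, 86.
Observation 25.8 falls in the class 45 – <50.
L = 45, CF = 21, f = 11, h = 5.
P30 = 45 + ((25.8 − 21)/11)·5 = 45 + 2.18182 = 47.1818.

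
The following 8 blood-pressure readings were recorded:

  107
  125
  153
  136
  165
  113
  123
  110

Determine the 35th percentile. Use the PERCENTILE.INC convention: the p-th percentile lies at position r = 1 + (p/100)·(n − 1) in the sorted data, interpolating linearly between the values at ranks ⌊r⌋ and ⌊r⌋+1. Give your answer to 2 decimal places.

117.50

Sorted: 107, 110, 113, 123, 125, 136, 153, 165.
n = 8.
r = 1 + (35/100)·(8 − 1) = 1 + 2.45 = 3.45.
Rank 3 is 113 and rank 4 is 123.
Interpolate: 113 + 0.45·(123 − 113) = 113 + 0.45·10 = 117.5.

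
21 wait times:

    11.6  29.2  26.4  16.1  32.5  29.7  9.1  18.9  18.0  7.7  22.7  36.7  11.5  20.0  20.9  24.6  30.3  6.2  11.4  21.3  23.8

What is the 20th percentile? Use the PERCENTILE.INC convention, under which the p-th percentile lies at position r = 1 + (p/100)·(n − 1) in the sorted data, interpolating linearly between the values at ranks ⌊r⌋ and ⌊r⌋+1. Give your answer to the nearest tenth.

Sorted: 6.2, 7.7, 9.1, 11.4, 11.5, 11.6, 16.1, 18.0, 18.9, 20.0, 20.9, 21.3, 22.7, 23.8, 24.6, 26.4, 29.2, 29.7, 30.3, 32.5, 36.7.
n = 21.
r = 1 + (20/100)·(21 − 1) = 1 + 4 = 5.
r is an integer, so P20 is the value at rank 5: 11.5.

11.5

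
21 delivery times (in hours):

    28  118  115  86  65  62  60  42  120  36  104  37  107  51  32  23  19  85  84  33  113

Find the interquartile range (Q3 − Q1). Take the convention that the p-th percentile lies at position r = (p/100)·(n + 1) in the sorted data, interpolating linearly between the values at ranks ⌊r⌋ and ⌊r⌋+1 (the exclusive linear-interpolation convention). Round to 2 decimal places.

Sorted: 19, 23, 28, 32, 33, 36, 37, 42, 51, 60, 62, 65, 84, 85, 86, 104, 107, 113, 115, 118, 120.
n = 21.
P25: r = 5.5; ranks 5–6 are 33, 36; interpolating gives 34.5.
P75: r = 16.5; ranks 16–17 are 104, 107; interpolating gives 105.5.
Difference: 105.5 − 34.5 = 71.

71.00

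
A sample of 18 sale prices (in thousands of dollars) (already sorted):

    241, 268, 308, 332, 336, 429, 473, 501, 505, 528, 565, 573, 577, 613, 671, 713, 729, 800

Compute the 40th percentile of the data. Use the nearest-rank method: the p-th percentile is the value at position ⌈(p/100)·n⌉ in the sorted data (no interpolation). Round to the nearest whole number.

501

n = 18.
Position = ⌈40/100 · 18⌉ = ⌈7.2⌉ = 8.
The value at rank 8 is 501.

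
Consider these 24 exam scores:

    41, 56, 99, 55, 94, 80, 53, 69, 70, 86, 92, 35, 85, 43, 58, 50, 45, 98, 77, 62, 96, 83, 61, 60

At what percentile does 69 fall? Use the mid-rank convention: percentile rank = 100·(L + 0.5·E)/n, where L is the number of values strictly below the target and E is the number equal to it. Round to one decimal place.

52.1

Sorted: 35, 41, 43, 45, 50, 53, 55, 56, 58, 60, 61, 62, 69, 70, 77, 80, 83, 85, 86, 92, 94, 96, 98, 99.
Count below 69: L = 12; count equal: E = 1; n = 24.
Percentile rank = 100·(12 + 0.5·1)/24 = 100·12.5/24 = 52.08.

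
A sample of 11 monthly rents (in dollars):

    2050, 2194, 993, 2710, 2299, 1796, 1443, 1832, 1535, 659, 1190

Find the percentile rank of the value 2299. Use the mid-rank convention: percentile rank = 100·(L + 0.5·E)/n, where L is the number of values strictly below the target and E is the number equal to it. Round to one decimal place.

Sorted: 659, 993, 1190, 1443, 1535, 1796, 1832, 2050, 2194, 2299, 2710.
Count below 2299: L = 9; count equal: E = 1; n = 11.
Percentile rank = 100·(9 + 0.5·1)/11 = 100·9.5/11 = 86.36.

86.4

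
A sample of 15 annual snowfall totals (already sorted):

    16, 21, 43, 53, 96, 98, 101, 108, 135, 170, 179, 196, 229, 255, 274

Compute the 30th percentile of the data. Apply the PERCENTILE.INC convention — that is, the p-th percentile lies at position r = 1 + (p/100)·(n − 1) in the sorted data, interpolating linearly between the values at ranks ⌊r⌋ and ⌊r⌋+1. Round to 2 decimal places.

96.40

n = 15.
r = 1 + (30/100)·(15 − 1) = 1 + 4.2 = 5.2.
Rank 5 is 96 and rank 6 is 98.
Interpolate: 96 + 0.2·(98 − 96) = 96 + 0.2·2 = 96.4.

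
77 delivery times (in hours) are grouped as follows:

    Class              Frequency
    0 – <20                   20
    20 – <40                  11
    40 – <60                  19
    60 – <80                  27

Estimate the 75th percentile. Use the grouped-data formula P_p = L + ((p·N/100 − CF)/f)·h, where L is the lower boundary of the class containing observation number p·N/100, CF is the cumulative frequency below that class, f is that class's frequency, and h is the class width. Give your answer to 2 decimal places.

N = 77; target position k = 75/100 · 77 = 57.75.
Cumulative frequencies: 20, 31, 50, 77.
Observation 57.75 falls in the class 60 – <80.
L = 60, CF = 50, f = 27, h = 20.
P75 = 60 + ((57.75 − 50)/27)·20 = 60 + 5.74074 = 65.7407.

65.74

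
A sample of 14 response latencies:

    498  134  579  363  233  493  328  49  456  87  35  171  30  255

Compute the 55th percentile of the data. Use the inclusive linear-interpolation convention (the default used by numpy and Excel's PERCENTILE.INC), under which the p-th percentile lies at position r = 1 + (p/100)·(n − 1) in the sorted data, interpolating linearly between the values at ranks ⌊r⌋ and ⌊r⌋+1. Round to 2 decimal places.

265.95

Sorted: 30, 35, 49, 87, 134, 171, 233, 255, 328, 363, 456, 493, 498, 579.
n = 14.
r = 1 + (55/100)·(14 − 1) = 1 + 7.15 = 8.15.
Rank 8 is 255 and rank 9 is 328.
Interpolate: 255 + 0.15·(328 − 255) = 255 + 0.15·73 = 265.95.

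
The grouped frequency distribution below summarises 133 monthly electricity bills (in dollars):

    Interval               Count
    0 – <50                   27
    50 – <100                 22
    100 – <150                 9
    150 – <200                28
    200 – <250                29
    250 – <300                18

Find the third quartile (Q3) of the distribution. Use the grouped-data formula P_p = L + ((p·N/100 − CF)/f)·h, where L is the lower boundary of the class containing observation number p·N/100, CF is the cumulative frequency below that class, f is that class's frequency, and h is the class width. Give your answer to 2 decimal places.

N = 133; target position k = 75/100 · 133 = 99.75.
Cumulative frequencies: 27, 49, 58, 86, 115, 133.
Observation 99.75 falls in the class 200 – <250.
L = 200, CF = 86, f = 29, h = 50.
P75 = 200 + ((99.75 − 86)/29)·50 = 200 + 23.7069 = 223.707.

223.71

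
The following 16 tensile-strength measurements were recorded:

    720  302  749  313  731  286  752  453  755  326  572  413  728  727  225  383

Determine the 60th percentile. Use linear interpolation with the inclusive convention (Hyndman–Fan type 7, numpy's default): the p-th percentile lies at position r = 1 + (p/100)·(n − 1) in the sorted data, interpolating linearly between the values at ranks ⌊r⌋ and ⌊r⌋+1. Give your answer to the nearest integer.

720

Sorted: 225, 286, 302, 313, 326, 383, 413, 453, 572, 720, 727, 728, 731, 749, 752, 755.
n = 16.
r = 1 + (60/100)·(16 − 1) = 1 + 9 = 10.
r is an integer, so P60 is the value at rank 10: 720.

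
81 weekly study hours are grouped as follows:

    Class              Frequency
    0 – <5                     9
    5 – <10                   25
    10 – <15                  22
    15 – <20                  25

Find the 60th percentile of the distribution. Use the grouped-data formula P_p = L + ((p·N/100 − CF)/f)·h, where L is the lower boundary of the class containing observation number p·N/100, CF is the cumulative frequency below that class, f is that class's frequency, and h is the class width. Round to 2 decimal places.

13.32

N = 81; target position k = 60/100 · 81 = 48.6.
Cumulative frequencies: 9, 34, 56, 81.
Observation 48.6 falls in the class 10 – <15.
L = 10, CF = 34, f = 22, h = 5.
P60 = 10 + ((48.6 − 34)/22)·5 = 10 + 3.31818 = 13.3182.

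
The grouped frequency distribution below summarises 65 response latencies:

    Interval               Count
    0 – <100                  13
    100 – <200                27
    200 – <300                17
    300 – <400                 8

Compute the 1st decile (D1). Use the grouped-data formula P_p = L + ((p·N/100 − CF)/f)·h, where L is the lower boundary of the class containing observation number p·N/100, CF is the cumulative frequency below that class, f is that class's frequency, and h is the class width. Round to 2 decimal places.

N = 65; target position k = 10/100 · 65 = 6.5.
Cumulative frequencies: 13, 40, 57, 65.
Observation 6.5 falls in the class 0 – <100.
L = 0, CF = 0, f = 13, h = 100.
P10 = 0 + ((6.5 − 0)/13)·100 = 0 + 50 = 50.

50.00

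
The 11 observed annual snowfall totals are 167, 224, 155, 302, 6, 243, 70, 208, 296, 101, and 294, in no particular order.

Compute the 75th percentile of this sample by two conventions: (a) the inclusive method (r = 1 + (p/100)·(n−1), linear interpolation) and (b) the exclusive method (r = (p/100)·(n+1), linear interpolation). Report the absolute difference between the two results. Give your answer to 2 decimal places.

Sorted: 6, 70, 101, 155, 167, 208, 224, 243, 294, 296, 302.
n = 11.
(a) r = 8.5; between ranks 8 (243) and 9 (294): 268.5.
(b) r = 9 → value at rank 9 = 294.
|268.5 − 294| = 25.5.

25.50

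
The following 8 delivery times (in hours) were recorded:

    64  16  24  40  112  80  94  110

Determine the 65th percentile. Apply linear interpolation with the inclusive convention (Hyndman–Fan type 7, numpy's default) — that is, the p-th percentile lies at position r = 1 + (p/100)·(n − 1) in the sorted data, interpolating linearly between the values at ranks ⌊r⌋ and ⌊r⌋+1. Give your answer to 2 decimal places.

87.70

Sorted: 16, 24, 40, 64, 80, 94, 110, 112.
n = 8.
r = 1 + (65/100)·(8 − 1) = 1 + 4.55 = 5.55.
Rank 5 is 80 and rank 6 is 94.
Interpolate: 80 + 0.55·(94 − 80) = 80 + 0.55·14 = 87.7.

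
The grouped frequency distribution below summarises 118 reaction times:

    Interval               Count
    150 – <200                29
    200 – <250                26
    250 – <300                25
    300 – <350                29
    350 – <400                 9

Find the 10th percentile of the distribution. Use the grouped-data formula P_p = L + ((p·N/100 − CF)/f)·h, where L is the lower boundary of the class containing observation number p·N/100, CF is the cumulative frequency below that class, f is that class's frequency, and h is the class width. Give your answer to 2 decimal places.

N = 118; target position k = 10/100 · 118 = 11.8.
Cumulative frequencies: 29, 55, 80, 109, 118.
Observation 11.8 falls in the class 150 – <200.
L = 150, CF = 0, f = 29, h = 50.
P10 = 150 + ((11.8 − 0)/29)·50 = 150 + 20.3448 = 170.345.

170.34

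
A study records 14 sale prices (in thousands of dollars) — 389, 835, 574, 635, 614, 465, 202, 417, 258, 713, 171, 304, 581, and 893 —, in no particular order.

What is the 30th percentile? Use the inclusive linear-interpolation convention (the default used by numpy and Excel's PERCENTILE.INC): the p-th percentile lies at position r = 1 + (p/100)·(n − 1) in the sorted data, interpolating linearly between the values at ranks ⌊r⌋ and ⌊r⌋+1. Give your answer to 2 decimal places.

Sorted: 171, 202, 258, 304, 389, 417, 465, 574, 581, 614, 635, 713, 835, 893.
n = 14.
r = 1 + (30/100)·(14 − 1) = 1 + 3.9 = 4.9.
Rank 4 is 304 and rank 5 is 389.
Interpolate: 304 + 0.9·(389 − 304) = 304 + 0.9·85 = 380.5.

380.50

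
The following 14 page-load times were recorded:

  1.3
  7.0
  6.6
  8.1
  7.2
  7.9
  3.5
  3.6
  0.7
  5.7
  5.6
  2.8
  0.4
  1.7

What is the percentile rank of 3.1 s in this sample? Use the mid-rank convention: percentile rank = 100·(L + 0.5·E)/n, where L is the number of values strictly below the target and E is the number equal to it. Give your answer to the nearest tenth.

Sorted: 0.4, 0.7, 1.3, 1.7, 2.8, 3.5, 3.6, 5.6, 5.7, 6.6, 7.0, 7.2, 7.9, 8.1.
Count below 3.1: L = 5; count equal: E = 0; n = 14.
Percentile rank = 100·(5 + 0.5·0)/14 = 100·5/14 = 35.71.

35.7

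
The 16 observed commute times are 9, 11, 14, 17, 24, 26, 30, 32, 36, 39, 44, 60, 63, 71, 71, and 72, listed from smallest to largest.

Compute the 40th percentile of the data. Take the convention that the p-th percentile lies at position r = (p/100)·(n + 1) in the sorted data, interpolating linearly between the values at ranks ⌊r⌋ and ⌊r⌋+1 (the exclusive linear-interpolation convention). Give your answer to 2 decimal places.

n = 16.
r = (40/100)·(16 + 1) = 6.8.
Rank 6 is 26 and rank 7 is 30.
Interpolate: 26 + 0.8·(30 − 26) = 26 + 0.8·4 = 29.2.

29.20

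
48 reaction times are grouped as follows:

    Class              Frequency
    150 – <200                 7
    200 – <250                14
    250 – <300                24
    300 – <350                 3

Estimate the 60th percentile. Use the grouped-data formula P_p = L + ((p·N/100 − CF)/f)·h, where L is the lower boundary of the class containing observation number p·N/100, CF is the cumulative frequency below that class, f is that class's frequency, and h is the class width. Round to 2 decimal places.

266.25

N = 48; target position k = 60/100 · 48 = 28.8.
Cumulative frequencies: 7, 21, 45, 48.
Observation 28.8 falls in the class 250 – <300.
L = 250, CF = 21, f = 24, h = 50.
P60 = 250 + ((28.8 − 21)/24)·50 = 250 + 16.25 = 266.25.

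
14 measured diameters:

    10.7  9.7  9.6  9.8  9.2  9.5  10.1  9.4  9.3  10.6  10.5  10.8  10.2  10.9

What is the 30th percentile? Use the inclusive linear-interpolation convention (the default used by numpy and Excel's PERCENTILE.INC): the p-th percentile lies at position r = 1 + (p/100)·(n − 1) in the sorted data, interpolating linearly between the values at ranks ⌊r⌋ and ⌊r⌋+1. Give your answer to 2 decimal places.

Sorted: 9.2, 9.3, 9.4, 9.5, 9.6, 9.7, 9.8, 10.1, 10.2, 10.5, 10.6, 10.7, 10.8, 10.9.
n = 14.
r = 1 + (30/100)·(14 − 1) = 1 + 3.9 = 4.9.
Rank 4 is 9.5 and rank 5 is 9.6.
Interpolate: 9.5 + 0.9·(9.6 − 9.5) = 9.5 + 0.9·0.1 = 9.59.

9.59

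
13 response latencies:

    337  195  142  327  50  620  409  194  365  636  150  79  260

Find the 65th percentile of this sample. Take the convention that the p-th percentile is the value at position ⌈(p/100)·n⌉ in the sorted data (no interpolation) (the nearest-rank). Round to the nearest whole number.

Sorted: 50, 79, 142, 150, 194, 195, 260, 327, 337, 365, 409, 620, 636.
n = 13.
Position = ⌈65/100 · 13⌉ = ⌈8.45⌉ = 9.
The value at rank 9 is 337.

337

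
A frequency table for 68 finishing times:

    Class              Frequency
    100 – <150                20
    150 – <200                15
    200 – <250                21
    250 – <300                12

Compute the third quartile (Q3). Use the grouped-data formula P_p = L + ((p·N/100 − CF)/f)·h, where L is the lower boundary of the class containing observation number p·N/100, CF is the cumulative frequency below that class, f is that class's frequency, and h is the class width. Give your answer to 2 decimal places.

N = 68; target position k = 75/100 · 68 = 51.
Cumulative frequencies: 20, 35, 56, 68.
Observation 51 falls in the class 200 – <250.
L = 200, CF = 35, f = 21, h = 50.
P75 = 200 + ((51 − 35)/21)·50 = 200 + 38.0952 = 238.095.

238.10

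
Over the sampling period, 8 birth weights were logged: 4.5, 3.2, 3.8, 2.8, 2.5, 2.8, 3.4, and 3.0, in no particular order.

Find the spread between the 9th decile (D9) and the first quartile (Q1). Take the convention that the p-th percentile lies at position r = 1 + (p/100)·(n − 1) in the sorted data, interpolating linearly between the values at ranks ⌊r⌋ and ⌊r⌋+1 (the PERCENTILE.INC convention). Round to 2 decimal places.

1.21

Sorted: 2.5, 2.8, 2.8, 3.0, 3.2, 3.4, 3.8, 4.5.
n = 8.
P25: r = 2.75; ranks 2–3 are 2.8, 2.8; interpolating gives 2.8.
P90: r = 7.3; ranks 7–8 are 3.8, 4.5; interpolating gives 4.01.
Difference: 4.01 − 2.8 = 1.21.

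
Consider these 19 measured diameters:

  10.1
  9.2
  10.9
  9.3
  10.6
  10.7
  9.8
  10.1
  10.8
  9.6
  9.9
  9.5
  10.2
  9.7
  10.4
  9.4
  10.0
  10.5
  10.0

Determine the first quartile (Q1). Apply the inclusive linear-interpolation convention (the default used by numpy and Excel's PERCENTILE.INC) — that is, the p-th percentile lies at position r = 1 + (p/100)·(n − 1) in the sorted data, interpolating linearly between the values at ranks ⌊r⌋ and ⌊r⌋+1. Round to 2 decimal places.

Sorted: 9.2, 9.3, 9.4, 9.5, 9.6, 9.7, 9.8, 9.9, 10.0, 10.0, 10.1, 10.1, 10.2, 10.4, 10.5, 10.6, 10.7, 10.8, 10.9.
n = 19.
r = 1 + (25/100)·(19 − 1) = 1 + 4.5 = 5.5.
Rank 5 is 9.6 and rank 6 is 9.7.
Interpolate: 9.6 + 0.5·(9.7 − 9.6) = 9.6 + 0.5·0.1 = 9.65.

9.65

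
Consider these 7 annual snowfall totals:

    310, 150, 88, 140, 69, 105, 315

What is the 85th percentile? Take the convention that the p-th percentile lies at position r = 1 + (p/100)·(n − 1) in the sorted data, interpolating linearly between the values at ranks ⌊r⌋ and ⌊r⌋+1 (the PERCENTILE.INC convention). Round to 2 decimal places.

Sorted: 69, 88, 105, 140, 150, 310, 315.
n = 7.
r = 1 + (85/100)·(7 − 1) = 1 + 5.1 = 6.1.
Rank 6 is 310 and rank 7 is 315.
Interpolate: 310 + 0.1·(315 − 310) = 310 + 0.1·5 = 310.5.

310.50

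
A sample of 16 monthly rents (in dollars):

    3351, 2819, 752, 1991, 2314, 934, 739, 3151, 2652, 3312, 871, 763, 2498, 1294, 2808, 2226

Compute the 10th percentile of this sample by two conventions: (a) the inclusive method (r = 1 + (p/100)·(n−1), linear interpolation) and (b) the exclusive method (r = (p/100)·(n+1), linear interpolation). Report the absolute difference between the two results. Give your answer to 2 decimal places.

9.40

Sorted: 739, 752, 763, 871, 934, 1294, 1991, 2226, 2314, 2498, 2652, 2808, 2819, 3151, 3312, 3351.
n = 16.
(a) r = 2.5; between ranks 2 (752) and 3 (763): 757.5.
(b) r = 1.7; between ranks 1 (739) and 2 (752): 748.1.
|757.5 − 748.1| = 9.4.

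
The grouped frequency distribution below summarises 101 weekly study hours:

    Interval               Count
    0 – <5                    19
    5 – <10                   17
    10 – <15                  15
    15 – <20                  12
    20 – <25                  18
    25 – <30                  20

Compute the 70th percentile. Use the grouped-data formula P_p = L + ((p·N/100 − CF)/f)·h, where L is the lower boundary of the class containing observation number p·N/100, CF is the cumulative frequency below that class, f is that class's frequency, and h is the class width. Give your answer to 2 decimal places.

22.14

N = 101; target position k = 70/100 · 101 = 70.7.
Cumulative frequencies: 19, 36, 51, 63, 81, 101.
Observation 70.7 falls in the class 20 – <25.
L = 20, CF = 63, f = 18, h = 5.
P70 = 20 + ((70.7 − 63)/18)·5 = 20 + 2.13889 = 22.1389.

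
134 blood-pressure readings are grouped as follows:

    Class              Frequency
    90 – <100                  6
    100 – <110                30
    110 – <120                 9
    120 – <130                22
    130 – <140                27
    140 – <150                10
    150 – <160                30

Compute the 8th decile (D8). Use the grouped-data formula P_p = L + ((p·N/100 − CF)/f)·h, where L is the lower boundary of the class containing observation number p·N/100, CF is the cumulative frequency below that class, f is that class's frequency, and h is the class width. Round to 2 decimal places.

151.07

N = 134; target position k = 80/100 · 134 = 107.2.
Cumulative frequencies: 6, 36, 45, 67, 94, 104, 134.
Observation 107.2 falls in the class 150 – <160.
L = 150, CF = 104, f = 30, h = 10.
P80 = 150 + ((107.2 − 104)/30)·10 = 150 + 1.06667 = 151.067.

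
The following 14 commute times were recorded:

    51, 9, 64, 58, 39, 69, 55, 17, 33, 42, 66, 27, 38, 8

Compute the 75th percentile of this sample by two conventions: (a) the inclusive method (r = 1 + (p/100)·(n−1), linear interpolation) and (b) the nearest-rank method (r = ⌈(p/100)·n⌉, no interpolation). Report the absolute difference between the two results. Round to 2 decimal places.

0.75

Sorted: 8, 9, 17, 27, 33, 38, 39, 42, 51, 55, 58, 64, 66, 69.
n = 14.
(a) r = 10.75; between ranks 10 (55) and 11 (58): 57.25.
(b) the nearest-rank method: rank 11 → 58.
|57.25 − 58| = 0.75.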